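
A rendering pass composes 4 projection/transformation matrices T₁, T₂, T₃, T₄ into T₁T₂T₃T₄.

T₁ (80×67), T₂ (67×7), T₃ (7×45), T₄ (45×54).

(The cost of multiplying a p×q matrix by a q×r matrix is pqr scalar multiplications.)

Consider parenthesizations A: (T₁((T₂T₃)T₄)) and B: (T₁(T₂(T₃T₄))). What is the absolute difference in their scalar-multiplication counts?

Order A = (T₁((T₂T₃)T₄)): (T₂T₃): 67×7 by 7×45 → 67×45, cost 67·7·45 = 21105; ((T₂T₃)T₄): 67×45 by 45×54 → 67×54, cost 67·45·54 = 162810; cumulative 183915; (T₁((T₂T₃)T₄)): 80×67 by 67×54 → 80×54, cost 80·67·54 = 289440; cumulative 473355. Total 473355.
Order B = (T₁(T₂(T₃T₄))): (T₃T₄): 7×45 by 45×54 → 7×54, cost 7·45·54 = 17010; (T₂(T₃T₄)): 67×7 by 7×54 → 67×54, cost 67·7·54 = 25326; cumulative 42336; (T₁(T₂(T₃T₄))): 80×67 by 67×54 → 80×54, cost 80·67·54 = 289440; cumulative 331776. Total 331776.
Difference: |473355 − 331776| = 141579.

141579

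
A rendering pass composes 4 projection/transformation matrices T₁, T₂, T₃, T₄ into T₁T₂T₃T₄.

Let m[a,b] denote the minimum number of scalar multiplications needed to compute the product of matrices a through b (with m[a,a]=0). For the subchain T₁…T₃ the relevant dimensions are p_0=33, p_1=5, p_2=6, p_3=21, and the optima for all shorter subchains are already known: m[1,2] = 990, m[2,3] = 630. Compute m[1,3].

4095

m[1,3] = min over k∈[1,2] of m[1,k]+m[k+1,3]+p_{0}·p_k·p_{3}.
k=1: 0 + 630 + 33·5·21 = 4095; k=2: 990 + 0 + 33·6·21 = 5148.
Minimum: 4095 at k=1.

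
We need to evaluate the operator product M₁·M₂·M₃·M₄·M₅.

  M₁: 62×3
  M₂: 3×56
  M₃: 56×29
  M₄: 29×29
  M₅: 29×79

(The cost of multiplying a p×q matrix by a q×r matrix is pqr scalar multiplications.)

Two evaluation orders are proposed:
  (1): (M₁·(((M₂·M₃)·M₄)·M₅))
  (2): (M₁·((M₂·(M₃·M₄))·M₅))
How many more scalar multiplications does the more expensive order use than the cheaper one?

Order (1) = (M₁·(((M₂·M₃)·M₄)·M₅)): (M₂·M₃): 3×56 by 56×29 → 3×29, cost 3·56·29 = 4872; ((M₂·M₃)·M₄): 3×29 by 29×29 → 3×29, cost 3·29·29 = 2523; cumulative 7395; (((M₂·M₃)·M₄)·M₅): 3×29 by 29×79 → 3×79, cost 3·29·79 = 6873; cumulative 14268; (M₁·(((M₂·M₃)·M₄)·M₅)): 62×3 by 3×79 → 62×79, cost 62·3·79 = 14694; cumulative 28962. Total 28962.
Order (2) = (M₁·((M₂·(M₃·M₄))·M₅)): (M₃·M₄): 56×29 by 29×29 → 56×29, cost 56·29·29 = 47096; (M₂·(M₃·M₄)): 3×56 by 56×29 → 3×29, cost 3·56·29 = 4872; cumulative 51968; ((M₂·(M₃·M₄))·M₅): 3×29 by 29×79 → 3×79, cost 3·29·79 = 6873; cumulative 58841; (M₁·((M₂·(M₃·M₄))·M₅)): 62×3 by 3×79 → 62×79, cost 62·3·79 = 14694; cumulative 73535. Total 73535.
Difference: |28962 − 73535| = 44573.

44573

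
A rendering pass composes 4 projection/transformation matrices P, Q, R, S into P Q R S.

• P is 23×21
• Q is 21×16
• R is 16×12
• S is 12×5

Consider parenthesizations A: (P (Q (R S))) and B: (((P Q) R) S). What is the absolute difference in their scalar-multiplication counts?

8469

Order A = (P (Q (R S))): (R S): 16×12 by 12×5 → 16×5, cost 16·12·5 = 960; (Q (R S)): 21×16 by 16×5 → 21×5, cost 21·16·5 = 1680; cumulative 2640; (P (Q (R S))): 23×21 by 21×5 → 23×5, cost 23·21·5 = 2415; cumulative 5055. Total 5055.
Order B = (((P Q) R) S): (P Q): 23×21 by 21×16 → 23×16, cost 23·21·16 = 7728; ((P Q) R): 23×16 by 16×12 → 23×12, cost 23·16·12 = 4416; cumulative 12144; (((P Q) R) S): 23×12 by 12×5 → 23×5, cost 23·12·5 = 1380; cumulative 13524. Total 13524.
Difference: |5055 − 13524| = 8469.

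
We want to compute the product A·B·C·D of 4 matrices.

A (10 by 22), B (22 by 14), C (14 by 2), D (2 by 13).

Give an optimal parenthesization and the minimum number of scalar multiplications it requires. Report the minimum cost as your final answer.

Adjacent pairs: AB = 10·22·14 = 3080; BC = 22·14·2 = 616; CD = 14·2·13 = 364.
Length 3: A..C: k=1: 0+616+10·22·2=1056; k=2: 3080+0+10·14·2=3360 → min 1056 | B..D: k=2: 0+364+22·14·13=4368; k=3: 616+0+22·2·13=1188 → min 1188.
Length 4: A..D: k=1: 0+1188+10·22·13=4048; k=2: 3080+364+10·14·13=5264; k=3: 1056+0+10·2·13=1316 → min 1316.
Optimal parenthesization: ((A·(B·C))·D) with cost 1316.

1316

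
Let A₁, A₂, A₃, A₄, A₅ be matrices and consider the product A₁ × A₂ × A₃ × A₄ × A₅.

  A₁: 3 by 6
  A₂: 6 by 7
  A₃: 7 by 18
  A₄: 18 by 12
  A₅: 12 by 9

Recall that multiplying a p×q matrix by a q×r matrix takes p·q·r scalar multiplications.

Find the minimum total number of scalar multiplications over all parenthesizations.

Adjacent pairs: A₁A₂ = 3·6·7 = 126; A₂A₃ = 6·7·18 = 756; A₃A₄ = 7·18·12 = 1512; A₄A₅ = 18·12·9 = 1944.
Length 3: A₁..A₃: k=1: 0+756+3·6·18=1080; k=2: 126+0+3·7·18=504 → min 504 | A₂..A₄: k=2: 0+1512+6·7·12=2016; k=3: 756+0+6·18·12=2052 → min 2016 | A₃..A₅: k=3: 0+1944+7·18·9=3078; k=4: 1512+0+7·12·9=2268 → min 2268.
Length 4: A₁..A₄: k=1: 0+2016+3·6·12=2232; k=2: 126+1512+3·7·12=1890; k=3: 504+0+3·18·12=1152 → min 1152 | A₂..A₅: k=2: 0+2268+6·7·9=2646; k=3: 756+1944+6·18·9=3672; k=4: 2016+0+6·12·9=2664 → min 2646.
Length 5: A₁..A₅: k=1: 0+2646+3·6·9=2808; k=2: 126+2268+3·7·9=2583; k=3: 504+1944+3·18·9=2934; k=4: 1152+0+3·12·9=1476 → min 1476.
Optimal order: ((((A₁ × A₂) × A₃) × A₄) × A₅) with cost 1476.

1476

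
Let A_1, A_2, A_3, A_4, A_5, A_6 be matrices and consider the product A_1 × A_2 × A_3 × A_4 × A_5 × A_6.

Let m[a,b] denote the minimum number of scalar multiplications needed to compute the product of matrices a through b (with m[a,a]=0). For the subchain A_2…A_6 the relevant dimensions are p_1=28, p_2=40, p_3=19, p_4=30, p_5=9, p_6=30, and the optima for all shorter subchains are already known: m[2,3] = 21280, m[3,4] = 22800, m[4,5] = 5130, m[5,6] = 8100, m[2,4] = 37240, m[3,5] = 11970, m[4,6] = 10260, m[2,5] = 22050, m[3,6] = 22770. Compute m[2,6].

29610

m[2,6] = min over k∈[2,5] of m[2,k]+m[k+1,6]+p_{1}·p_k·p_{6}.
k=2: 0 + 22770 + 28·40·30 = 56370; k=3: 21280 + 10260 + 28·19·30 = 47500; k=4: 37240 + 8100 + 28·30·30 = 70540; k=5: 22050 + 0 + 28·9·30 = 29610.
Minimum: 29610 at k=5.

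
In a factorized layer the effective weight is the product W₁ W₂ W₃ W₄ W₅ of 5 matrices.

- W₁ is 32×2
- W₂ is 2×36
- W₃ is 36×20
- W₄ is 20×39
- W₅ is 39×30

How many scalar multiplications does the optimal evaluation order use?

Adjacent pairs: W₁W₂ = 32·2·36 = 2304; W₂W₃ = 2·36·20 = 1440; W₃W₄ = 36·20·39 = 28080; W₄W₅ = 20·39·30 = 23400.
Length 3: W₁..W₃: k=1: 0+1440+32·2·20=2720; k=2: 2304+0+32·36·20=25344 → min 2720 | W₂..W₄: k=2: 0+28080+2·36·39=30888; k=3: 1440+0+2·20·39=3000 → min 3000 | W₃..W₅: k=3: 0+23400+36·20·30=45000; k=4: 28080+0+36·39·30=70200 → min 45000.
Length 4: W₁..W₄: k=1: 0+3000+32·2·39=5496; k=2: 2304+28080+32·36·39=75312; k=3: 2720+0+32·20·39=27680 → min 5496 | W₂..W₅: k=2: 0+45000+2·36·30=47160; k=3: 1440+23400+2·20·30=26040; k=4: 3000+0+2·39·30=5340 → min 5340.
Length 5: W₁..W₅: k=1: 0+5340+32·2·30=7260; k=2: 2304+45000+32·36·30=81864; k=3: 2720+23400+32·20·30=45320; k=4: 5496+0+32·39·30=42936 → min 7260.
Optimal order: (W₁ (((W₂ W₃) W₄) W₅)) with cost 7260.

7260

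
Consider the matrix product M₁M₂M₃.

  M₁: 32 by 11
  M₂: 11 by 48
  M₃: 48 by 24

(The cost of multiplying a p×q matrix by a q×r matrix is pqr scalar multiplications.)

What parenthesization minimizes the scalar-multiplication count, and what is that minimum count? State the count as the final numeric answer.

(M₁(M₂M₃)): cost 21120.
((M₁M₂)M₃): cost 53760.
Optimal: (M₁(M₂M₃)) with cost 21120.

21120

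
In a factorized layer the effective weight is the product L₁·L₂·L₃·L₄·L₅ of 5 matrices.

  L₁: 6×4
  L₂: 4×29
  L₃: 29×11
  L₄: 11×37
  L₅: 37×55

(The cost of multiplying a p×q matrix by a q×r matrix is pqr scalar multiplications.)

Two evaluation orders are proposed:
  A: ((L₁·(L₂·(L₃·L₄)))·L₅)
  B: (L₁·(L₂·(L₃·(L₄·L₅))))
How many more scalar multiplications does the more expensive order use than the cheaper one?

Order A = ((L₁·(L₂·(L₃·L₄)))·L₅): (L₃·L₄): 29×11 by 11×37 → 29×37, cost 29·11·37 = 11803; (L₂·(L₃·L₄)): 4×29 by 29×37 → 4×37, cost 4·29·37 = 4292; cumulative 16095; (L₁·(L₂·(L₃·L₄))): 6×4 by 4×37 → 6×37, cost 6·4·37 = 888; cumulative 16983; ((L₁·(L₂·(L₃·L₄)))·L₅): 6×37 by 37×55 → 6×55, cost 6·37·55 = 12210; cumulative 29193. Total 29193.
Order B = (L₁·(L₂·(L₃·(L₄·L₅)))): (L₄·L₅): 11×37 by 37×55 → 11×55, cost 11·37·55 = 22385; (L₃·(L₄·L₅)): 29×11 by 11×55 → 29×55, cost 29·11·55 = 17545; cumulative 39930; (L₂·(L₃·(L₄·L₅))): 4×29 by 29×55 → 4×55, cost 4·29·55 = 6380; cumulative 46310; (L₁·(L₂·(L₃·(L₄·L₅)))): 6×4 by 4×55 → 6×55, cost 6·4·55 = 1320; cumulative 47630. Total 47630.
Difference: |29193 − 47630| = 18437.

18437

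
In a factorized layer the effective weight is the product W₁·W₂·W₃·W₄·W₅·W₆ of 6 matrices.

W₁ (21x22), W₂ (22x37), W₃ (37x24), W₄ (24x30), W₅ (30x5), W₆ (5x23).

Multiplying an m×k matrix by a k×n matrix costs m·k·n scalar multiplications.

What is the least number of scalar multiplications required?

Adjacent pairs: W₁W₂ = 21·22·37 = 17094; W₂W₃ = 22·37·24 = 19536; W₃W₄ = 37·24·30 = 26640; W₄W₅ = 24·30·5 = 3600; W₅W₆ = 30·5·23 = 3450.
Length 3: W₁..W₃: k=1: 0+19536+21·22·24=30624; k=2: 17094+0+21·37·24=35742 → min 30624 | W₂..W₄: k=2: 0+26640+22·37·30=51060; k=3: 19536+0+22·24·30=35376 → min 35376 | W₃..W₅: k=3: 0+3600+37·24·5=8040; k=4: 26640+0+37·30·5=32190 → min 8040 | W₄..W₆: k=4: 0+3450+24·30·23=20010; k=5: 3600+0+24·5·23=6360 → min 6360.
Length 4: W₁..W₄: k=1: 0+35376+21·22·30=49236; k=2: 17094+26640+21·37·30=67044; k=3: 30624+0+21·24·30=45744 → min 45744 | W₂..W₅: k=2: 0+8040+22·37·5=12110; k=3: 19536+3600+22·24·5=25776; k=4: 35376+0+22·30·5=38676 → min 12110 | W₃..W₆: k=3: 0+6360+37·24·23=26784; k=4: 26640+3450+37·30·23=55620; k=5: 8040+0+37·5·23=12295 → min 12295.
Length 5: W₁..W₅: k=1: 0+12110+21·22·5=14420; k=2: 17094+8040+21·37·5=29019; k=3: 30624+3600+21·24·5=36744; k=4: 45744+0+21·30·5=48894 → min 14420 | W₂..W₆: k=2: 0+12295+22·37·23=31017; k=3: 19536+6360+22·24·23=38040; k=4: 35376+3450+22·30·23=54006; k=5: 12110+0+22·5·23=14640 → min 14640.
Length 6: W₁..W₆: k=1: 0+14640+21·22·23=25266; k=2: 17094+12295+21·37·23=47260; k=3: 30624+6360+21·24·23=48576; k=4: 45744+3450+21·30·23=63684; k=5: 14420+0+21·5·23=16835 → min 16835.
Optimal order: ((W₁·(W₂·(W₃·(W₄·W₅))))·W₆) with cost 16835.

16835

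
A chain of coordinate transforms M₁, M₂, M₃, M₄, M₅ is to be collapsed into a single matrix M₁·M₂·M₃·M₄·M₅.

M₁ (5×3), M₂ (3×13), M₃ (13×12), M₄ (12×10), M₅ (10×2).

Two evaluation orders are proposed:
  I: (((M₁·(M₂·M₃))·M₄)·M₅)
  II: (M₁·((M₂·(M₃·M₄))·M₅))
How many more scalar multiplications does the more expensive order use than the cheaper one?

692

Order I = (((M₁·(M₂·M₃))·M₄)·M₅): (M₂·M₃): 3×13 by 13×12 → 3×12, cost 3·13·12 = 468; (M₁·(M₂·M₃)): 5×3 by 3×12 → 5×12, cost 5·3·12 = 180; cumulative 648; ((M₁·(M₂·M₃))·M₄): 5×12 by 12×10 → 5×10, cost 5·12·10 = 600; cumulative 1248; (((M₁·(M₂·M₃))·M₄)·M₅): 5×10 by 10×2 → 5×2, cost 5·10·2 = 100; cumulative 1348. Total 1348.
Order II = (M₁·((M₂·(M₃·M₄))·M₅)): (M₃·M₄): 13×12 by 12×10 → 13×10, cost 13·12·10 = 1560; (M₂·(M₃·M₄)): 3×13 by 13×10 → 3×10, cost 3·13·10 = 390; cumulative 1950; ((M₂·(M₃·M₄))·M₅): 3×10 by 10×2 → 3×2, cost 3·10·2 = 60; cumulative 2010; (M₁·((M₂·(M₃·M₄))·M₅)): 5×3 by 3×2 → 5×2, cost 5·3·2 = 30; cumulative 2040. Total 2040.
Difference: |1348 − 2040| = 692.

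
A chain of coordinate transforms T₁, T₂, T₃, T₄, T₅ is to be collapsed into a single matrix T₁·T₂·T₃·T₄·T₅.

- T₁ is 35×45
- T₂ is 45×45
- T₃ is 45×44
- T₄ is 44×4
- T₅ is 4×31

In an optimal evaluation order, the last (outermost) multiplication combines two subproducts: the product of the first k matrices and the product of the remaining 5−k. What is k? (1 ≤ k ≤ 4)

4

Adjacent pairs: T₁T₂ = 35·45·45 = 70875; T₂T₃ = 45·45·44 = 89100; T₃T₄ = 45·44·4 = 7920; T₄T₅ = 44·4·31 = 5456.
Length 3: T₁..T₃: k=1: 0+89100+35·45·44=158400; k=2: 70875+0+35·45·44=140175 → min 140175 | T₂..T₄: k=2: 0+7920+45·45·4=16020; k=3: 89100+0+45·44·4=97020 → min 16020 | T₃..T₅: k=3: 0+5456+45·44·31=66836; k=4: 7920+0+45·4·31=13500 → min 13500.
Length 4: T₁..T₄: k=1: 0+16020+35·45·4=22320; k=2: 70875+7920+35·45·4=85095; k=3: 140175+0+35·44·4=146335 → min 22320 | T₂..T₅: k=2: 0+13500+45·45·31=76275; k=3: 89100+5456+45·44·31=155936; k=4: 16020+0+45·4·31=21600 → min 21600.
Top-level splits: k=1: (T₁..T₁)·(T₂..T₅) → 0+21600+35·45·31 = 70425; k=2: (T₁..T₂)·(T₃..T₅) → 70875+13500+35·45·31 = 133200; k=3: (T₁..T₃)·(T₄..T₅) → 140175+5456+35·44·31 = 193371; k=4: (T₁..T₄)·(T₅..T₅) → 22320+0+35·4·31 = 26660.
Best split is after T₄, i.e. k = 4.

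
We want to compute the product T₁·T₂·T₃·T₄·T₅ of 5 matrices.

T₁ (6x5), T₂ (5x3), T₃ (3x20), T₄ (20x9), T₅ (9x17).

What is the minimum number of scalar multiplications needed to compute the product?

Adjacent pairs: T₁T₂ = 6·5·3 = 90; T₂T₃ = 5·3·20 = 300; T₃T₄ = 3·20·9 = 540; T₄T₅ = 20·9·17 = 3060.
Length 3: T₁..T₃: k=1: 0+300+6·5·20=900; k=2: 90+0+6·3·20=450 → min 450 | T₂..T₄: k=2: 0+540+5·3·9=675; k=3: 300+0+5·20·9=1200 → min 675 | T₃..T₅: k=3: 0+3060+3·20·17=4080; k=4: 540+0+3·9·17=999 → min 999.
Length 4: T₁..T₄: k=1: 0+675+6·5·9=945; k=2: 90+540+6·3·9=792; k=3: 450+0+6·20·9=1530 → min 792 | T₂..T₅: k=2: 0+999+5·3·17=1254; k=3: 300+3060+5·20·17=5060; k=4: 675+0+5·9·17=1440 → min 1254.
Length 5: T₁..T₅: k=1: 0+1254+6·5·17=1764; k=2: 90+999+6·3·17=1395; k=3: 450+3060+6·20·17=5550; k=4: 792+0+6·9·17=1710 → min 1395.
Optimal order: ((T₁·T₂)·((T₃·T₄)·T₅)) with cost 1395.

1395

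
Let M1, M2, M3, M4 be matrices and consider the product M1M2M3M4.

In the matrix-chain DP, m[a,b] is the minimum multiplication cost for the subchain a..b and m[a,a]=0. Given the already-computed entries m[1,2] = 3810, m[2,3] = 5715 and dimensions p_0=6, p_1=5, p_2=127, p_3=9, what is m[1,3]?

m[1,3] = min over k∈[1,2] of m[1,k]+m[k+1,3]+p_{0}·p_k·p_{3}.
k=1: 0 + 5715 + 6·5·9 = 5985; k=2: 3810 + 0 + 6·127·9 = 10668.
Minimum: 5985 at k=1.

5985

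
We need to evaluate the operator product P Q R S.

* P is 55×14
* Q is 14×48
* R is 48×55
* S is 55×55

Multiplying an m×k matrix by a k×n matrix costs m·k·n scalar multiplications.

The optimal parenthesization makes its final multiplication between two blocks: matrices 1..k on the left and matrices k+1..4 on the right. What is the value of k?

Adjacent pairs: PQ = 55·14·48 = 36960; QR = 14·48·55 = 36960; RS = 48·55·55 = 145200.
Length 3: P..R: k=1: 0+36960+55·14·55=79310; k=2: 36960+0+55·48·55=182160 → min 79310 | Q..S: k=2: 0+145200+14·48·55=182160; k=3: 36960+0+14·55·55=79310 → min 79310.
Top-level splits: k=1: (P..P)·(Q..S) → 0+79310+55·14·55 = 121660; k=2: (P..Q)·(R..S) → 36960+145200+55·48·55 = 327360; k=3: (P..R)·(S..S) → 79310+0+55·55·55 = 245685.
Best split is after P, i.e. k = 1.

1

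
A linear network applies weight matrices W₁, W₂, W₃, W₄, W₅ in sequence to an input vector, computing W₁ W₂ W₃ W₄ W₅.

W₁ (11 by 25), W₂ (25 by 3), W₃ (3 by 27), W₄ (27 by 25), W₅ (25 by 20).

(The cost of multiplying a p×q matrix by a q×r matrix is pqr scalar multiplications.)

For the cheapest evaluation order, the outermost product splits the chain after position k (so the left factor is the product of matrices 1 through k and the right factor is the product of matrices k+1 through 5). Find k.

Adjacent pairs: W₁W₂ = 11·25·3 = 825; W₂W₃ = 25·3·27 = 2025; W₃W₄ = 3·27·25 = 2025; W₄W₅ = 27·25·20 = 13500.
Length 3: W₁..W₃: k=1: 0+2025+11·25·27=9450; k=2: 825+0+11·3·27=1716 → min 1716 | W₂..W₄: k=2: 0+2025+25·3·25=3900; k=3: 2025+0+25·27·25=18900 → min 3900 | W₃..W₅: k=3: 0+13500+3·27·20=15120; k=4: 2025+0+3·25·20=3525 → min 3525.
Length 4: W₁..W₄: k=1: 0+3900+11·25·25=10775; k=2: 825+2025+11·3·25=3675; k=3: 1716+0+11·27·25=9141 → min 3675 | W₂..W₅: k=2: 0+3525+25·3·20=5025; k=3: 2025+13500+25·27·20=29025; k=4: 3900+0+25·25·20=16400 → min 5025.
Top-level splits: k=1: (W₁..W₁)·(W₂..W₅) → 0+5025+11·25·20 = 10525; k=2: (W₁..W₂)·(W₃..W₅) → 825+3525+11·3·20 = 5010; k=3: (W₁..W₃)·(W₄..W₅) → 1716+13500+11·27·20 = 21156; k=4: (W₁..W₄)·(W₅..W₅) → 3675+0+11·25·20 = 9175.
Best split is after W₂, i.e. k = 2.

2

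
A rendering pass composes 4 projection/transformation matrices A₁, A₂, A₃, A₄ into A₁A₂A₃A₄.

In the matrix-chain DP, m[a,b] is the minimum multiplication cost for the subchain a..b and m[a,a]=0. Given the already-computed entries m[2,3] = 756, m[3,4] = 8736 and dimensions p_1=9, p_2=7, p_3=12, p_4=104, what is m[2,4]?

m[2,4] = min over k∈[2,3] of m[2,k]+m[k+1,4]+p_{1}·p_k·p_{4}.
k=2: 0 + 8736 + 9·7·104 = 15288; k=3: 756 + 0 + 9·12·104 = 11988.
Minimum: 11988 at k=3.

11988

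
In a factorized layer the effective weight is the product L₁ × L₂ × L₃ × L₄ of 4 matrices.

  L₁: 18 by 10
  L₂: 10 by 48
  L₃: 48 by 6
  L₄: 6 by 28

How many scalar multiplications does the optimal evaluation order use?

6984

Adjacent pairs: L₁L₂ = 18·10·48 = 8640; L₂L₃ = 10·48·6 = 2880; L₃L₄ = 48·6·28 = 8064.
Length 3: L₁..L₃: k=1: 0+2880+18·10·6=3960; k=2: 8640+0+18·48·6=13824 → min 3960 | L₂..L₄: k=2: 0+8064+10·48·28=21504; k=3: 2880+0+10·6·28=4560 → min 4560.
Length 4: L₁..L₄: k=1: 0+4560+18·10·28=9600; k=2: 8640+8064+18·48·28=40896; k=3: 3960+0+18·6·28=6984 → min 6984.
Optimal order: ((L₁ × (L₂ × L₃)) × L₄) with cost 6984.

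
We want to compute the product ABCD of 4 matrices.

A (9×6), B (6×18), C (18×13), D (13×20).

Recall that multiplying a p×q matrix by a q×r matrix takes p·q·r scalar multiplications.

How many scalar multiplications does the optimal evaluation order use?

4044

Adjacent pairs: AB = 9·6·18 = 972; BC = 6·18·13 = 1404; CD = 18·13·20 = 4680.
Length 3: A..C: k=1: 0+1404+9·6·13=2106; k=2: 972+0+9·18·13=3078 → min 2106 | B..D: k=2: 0+4680+6·18·20=6840; k=3: 1404+0+6·13·20=2964 → min 2964.
Length 4: A..D: k=1: 0+2964+9·6·20=4044; k=2: 972+4680+9·18·20=8892; k=3: 2106+0+9·13·20=4446 → min 4044.
Optimal order: (A((BC)D)) with cost 4044.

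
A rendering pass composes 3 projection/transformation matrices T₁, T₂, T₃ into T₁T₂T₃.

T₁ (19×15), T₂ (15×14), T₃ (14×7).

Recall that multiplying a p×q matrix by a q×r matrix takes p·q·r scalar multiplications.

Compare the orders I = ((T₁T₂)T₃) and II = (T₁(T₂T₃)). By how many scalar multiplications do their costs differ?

Order I = ((T₁T₂)T₃): (T₁T₂): 19×15 by 15×14 → 19×14, cost 19·15·14 = 3990; ((T₁T₂)T₃): 19×14 by 14×7 → 19×7, cost 19·14·7 = 1862; cumulative 5852. Total 5852.
Order II = (T₁(T₂T₃)): (T₂T₃): 15×14 by 14×7 → 15×7, cost 15·14·7 = 1470; (T₁(T₂T₃)): 19×15 by 15×7 → 19×7, cost 19·15·7 = 1995; cumulative 3465. Total 3465.
Difference: |5852 − 3465| = 2387.

2387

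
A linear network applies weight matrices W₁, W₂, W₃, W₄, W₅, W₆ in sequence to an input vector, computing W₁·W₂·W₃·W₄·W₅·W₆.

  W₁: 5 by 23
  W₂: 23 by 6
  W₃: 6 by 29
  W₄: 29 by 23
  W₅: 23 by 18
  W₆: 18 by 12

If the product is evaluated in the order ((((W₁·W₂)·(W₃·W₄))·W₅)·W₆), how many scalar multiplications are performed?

8532

(W₁·W₂): 5×23 by 23×6 → 5×6, cost 5·23·6 = 690
(W₃·W₄): 6×29 by 29×23 → 6×23, cost 6·29·23 = 4002
((W₁·W₂)·(W₃·W₄)): 5×6 by 6×23 → 5×23, cost 5·6·23 = 690; cumulative 5382
(((W₁·W₂)·(W₃·W₄))·W₅): 5×23 by 23×18 → 5×18, cost 5·23·18 = 2070; cumulative 7452
((((W₁·W₂)·(W₃·W₄))·W₅)·W₆): 5×18 by 18×12 → 5×12, cost 5·18·12 = 1080; cumulative 8532
Total: 8532 scalar multiplications.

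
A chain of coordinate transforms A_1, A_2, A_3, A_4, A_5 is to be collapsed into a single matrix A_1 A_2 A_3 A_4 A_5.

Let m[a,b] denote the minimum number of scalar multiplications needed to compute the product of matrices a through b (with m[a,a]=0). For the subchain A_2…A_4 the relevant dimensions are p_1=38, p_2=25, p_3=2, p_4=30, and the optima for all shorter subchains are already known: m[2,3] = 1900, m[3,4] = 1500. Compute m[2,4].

m[2,4] = min over k∈[2,3] of m[2,k]+m[k+1,4]+p_{1}·p_k·p_{4}.
k=2: 0 + 1500 + 38·25·30 = 30000; k=3: 1900 + 0 + 38·2·30 = 4180.
Minimum: 4180 at k=3.

4180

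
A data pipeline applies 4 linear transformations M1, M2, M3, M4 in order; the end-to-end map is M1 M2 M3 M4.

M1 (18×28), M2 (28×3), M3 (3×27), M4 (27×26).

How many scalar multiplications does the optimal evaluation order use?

Adjacent pairs: M1M2 = 18·28·3 = 1512; M2M3 = 28·3·27 = 2268; M3M4 = 3·27·26 = 2106.
Length 3: M1..M3: k=1: 0+2268+18·28·27=15876; k=2: 1512+0+18·3·27=2970 → min 2970 | M2..M4: k=2: 0+2106+28·3·26=4290; k=3: 2268+0+28·27·26=21924 → min 4290.
Length 4: M1..M4: k=1: 0+4290+18·28·26=17394; k=2: 1512+2106+18·3·26=5022; k=3: 2970+0+18·27·26=15606 → min 5022.
Optimal order: ((M1 M2) (M3 M4)) with cost 5022.

5022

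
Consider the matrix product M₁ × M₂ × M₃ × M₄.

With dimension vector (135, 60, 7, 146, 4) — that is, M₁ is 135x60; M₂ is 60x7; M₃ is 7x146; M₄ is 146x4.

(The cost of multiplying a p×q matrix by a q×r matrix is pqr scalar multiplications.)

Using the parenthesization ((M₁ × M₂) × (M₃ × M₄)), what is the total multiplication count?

(M₁ × M₂): 135×60 by 60×7 → 135×7, cost 135·60·7 = 56700
(M₃ × M₄): 7×146 by 146×4 → 7×4, cost 7·146·4 = 4088
((M₁ × M₂) × (M₃ × M₄)): 135×7 by 7×4 → 135×4, cost 135·7·4 = 3780; cumulative 64568
Total: 64568 scalar multiplications.

64568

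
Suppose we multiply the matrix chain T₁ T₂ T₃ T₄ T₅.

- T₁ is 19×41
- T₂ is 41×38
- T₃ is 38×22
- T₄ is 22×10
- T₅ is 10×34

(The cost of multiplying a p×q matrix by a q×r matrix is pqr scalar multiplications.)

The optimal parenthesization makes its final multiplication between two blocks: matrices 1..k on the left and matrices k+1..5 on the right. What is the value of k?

4

Adjacent pairs: T₁T₂ = 19·41·38 = 29602; T₂T₃ = 41·38·22 = 34276; T₃T₄ = 38·22·10 = 8360; T₄T₅ = 22·10·34 = 7480.
Length 3: T₁..T₃: k=1: 0+34276+19·41·22=51414; k=2: 29602+0+19·38·22=45486 → min 45486 | T₂..T₄: k=2: 0+8360+41·38·10=23940; k=3: 34276+0+41·22·10=43296 → min 23940 | T₃..T₅: k=3: 0+7480+38·22·34=35904; k=4: 8360+0+38·10·34=21280 → min 21280.
Length 4: T₁..T₄: k=1: 0+23940+19·41·10=31730; k=2: 29602+8360+19·38·10=45182; k=3: 45486+0+19·22·10=49666 → min 31730 | T₂..T₅: k=2: 0+21280+41·38·34=74252; k=3: 34276+7480+41·22·34=72424; k=4: 23940+0+41·10·34=37880 → min 37880.
Top-level splits: k=1: (T₁..T₁)·(T₂..T₅) → 0+37880+19·41·34 = 64366; k=2: (T₁..T₂)·(T₃..T₅) → 29602+21280+19·38·34 = 75430; k=3: (T₁..T₃)·(T₄..T₅) → 45486+7480+19·22·34 = 67178; k=4: (T₁..T₄)·(T₅..T₅) → 31730+0+19·10·34 = 38190.
Best split is after T₄, i.e. k = 4.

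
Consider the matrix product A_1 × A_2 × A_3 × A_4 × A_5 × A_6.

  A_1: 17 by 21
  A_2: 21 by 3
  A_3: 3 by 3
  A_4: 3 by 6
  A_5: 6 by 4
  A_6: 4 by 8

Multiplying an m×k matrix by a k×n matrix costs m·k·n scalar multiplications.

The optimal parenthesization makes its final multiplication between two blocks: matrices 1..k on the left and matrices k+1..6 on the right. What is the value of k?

Adjacent pairs: A_1A_2 = 17·21·3 = 1071; A_2A_3 = 21·3·3 = 189; A_3A_4 = 3·3·6 = 54; A_4A_5 = 3·6·4 = 72; A_5A_6 = 6·4·8 = 192.
Length 3: A_1..A_3: k=1: 0+189+17·21·3=1260; k=2: 1071+0+17·3·3=1224 → min 1224 | A_2..A_4: k=2: 0+54+21·3·6=432; k=3: 189+0+21·3·6=567 → min 432 | A_3..A_5: k=3: 0+72+3·3·4=108; k=4: 54+0+3·6·4=126 → min 108 | A_4..A_6: k=4: 0+192+3·6·8=336; k=5: 72+0+3·4·8=168 → min 168.
Length 4: A_1..A_4: k=1: 0+432+17·21·6=2574; k=2: 1071+54+17·3·6=1431; k=3: 1224+0+17·3·6=1530 → min 1431 | A_2..A_5: k=2: 0+108+21·3·4=360; k=3: 189+72+21·3·4=513; k=4: 432+0+21·6·4=936 → min 360 | A_3..A_6: k=3: 0+168+3·3·8=240; k=4: 54+192+3·6·8=390; k=5: 108+0+3·4·8=204 → min 204.
Length 5: A_1..A_5: k=1: 0+360+17·21·4=1788; k=2: 1071+108+17·3·4=1383; k=3: 1224+72+17·3·4=1500; k=4: 1431+0+17·6·4=1839 → min 1383 | A_2..A_6: k=2: 0+204+21·3·8=708; k=3: 189+168+21·3·8=861; k=4: 432+192+21·6·8=1632; k=5: 360+0+21·4·8=1032 → min 708.
Top-level splits: k=1: (A_1..A_1)·(A_2..A_6) → 0+708+17·21·8 = 3564; k=2: (A_1..A_2)·(A_3..A_6) → 1071+204+17·3·8 = 1683; k=3: (A_1..A_3)·(A_4..A_6) → 1224+168+17·3·8 = 1800; k=4: (A_1..A_4)·(A_5..A_6) → 1431+192+17·6·8 = 2439; k=5: (A_1..A_5)·(A_6..A_6) → 1383+0+17·4·8 = 1927.
Best split is after A_2, i.e. k = 2.

2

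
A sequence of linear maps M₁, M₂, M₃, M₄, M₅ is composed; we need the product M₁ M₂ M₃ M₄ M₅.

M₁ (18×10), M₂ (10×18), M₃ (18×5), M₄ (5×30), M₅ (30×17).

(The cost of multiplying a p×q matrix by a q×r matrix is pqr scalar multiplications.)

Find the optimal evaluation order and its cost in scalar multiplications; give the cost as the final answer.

5880

Adjacent pairs: M₁M₂ = 18·10·18 = 3240; M₂M₃ = 10·18·5 = 900; M₃M₄ = 18·5·30 = 2700; M₄M₅ = 5·30·17 = 2550.
Length 3: M₁..M₃: k=1: 0+900+18·10·5=1800; k=2: 3240+0+18·18·5=4860 → min 1800 | M₂..M₄: k=2: 0+2700+10·18·30=8100; k=3: 900+0+10·5·30=2400 → min 2400 | M₃..M₅: k=3: 0+2550+18·5·17=4080; k=4: 2700+0+18·30·17=11880 → min 4080.
Length 4: M₁..M₄: k=1: 0+2400+18·10·30=7800; k=2: 3240+2700+18·18·30=15660; k=3: 1800+0+18·5·30=4500 → min 4500 | M₂..M₅: k=2: 0+4080+10·18·17=7140; k=3: 900+2550+10·5·17=4300; k=4: 2400+0+10·30·17=7500 → min 4300.
Length 5: M₁..M₅: k=1: 0+4300+18·10·17=7360; k=2: 3240+4080+18·18·17=12828; k=3: 1800+2550+18·5·17=5880; k=4: 4500+0+18·30·17=13680 → min 5880.
Optimal parenthesization: ((M₁ (M₂ M₃)) (M₄ M₅)) with cost 5880.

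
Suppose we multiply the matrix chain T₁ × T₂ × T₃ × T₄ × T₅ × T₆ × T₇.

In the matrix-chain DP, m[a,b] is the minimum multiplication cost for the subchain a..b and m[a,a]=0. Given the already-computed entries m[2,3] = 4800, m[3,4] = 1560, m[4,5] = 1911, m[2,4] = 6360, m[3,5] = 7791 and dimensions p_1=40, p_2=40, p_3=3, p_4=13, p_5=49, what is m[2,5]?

12591

m[2,5] = min over k∈[2,4] of m[2,k]+m[k+1,5]+p_{1}·p_k·p_{5}.
k=2: 0 + 7791 + 40·40·49 = 86191; k=3: 4800 + 1911 + 40·3·49 = 12591; k=4: 6360 + 0 + 40·13·49 = 31840.
Minimum: 12591 at k=3.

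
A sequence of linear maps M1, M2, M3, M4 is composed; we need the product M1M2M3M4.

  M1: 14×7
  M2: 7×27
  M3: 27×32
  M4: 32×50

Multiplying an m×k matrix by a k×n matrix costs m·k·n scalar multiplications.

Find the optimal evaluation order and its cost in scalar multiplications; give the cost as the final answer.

Adjacent pairs: M1M2 = 14·7·27 = 2646; M2M3 = 7·27·32 = 6048; M3M4 = 27·32·50 = 43200.
Length 3: M1..M3: k=1: 0+6048+14·7·32=9184; k=2: 2646+0+14·27·32=14742 → min 9184 | M2..M4: k=2: 0+43200+7·27·50=52650; k=3: 6048+0+7·32·50=17248 → min 17248.
Length 4: M1..M4: k=1: 0+17248+14·7·50=22148; k=2: 2646+43200+14·27·50=64746; k=3: 9184+0+14·32·50=31584 → min 22148.
Optimal parenthesization: (M1((M2M3)M4)) with cost 22148.

22148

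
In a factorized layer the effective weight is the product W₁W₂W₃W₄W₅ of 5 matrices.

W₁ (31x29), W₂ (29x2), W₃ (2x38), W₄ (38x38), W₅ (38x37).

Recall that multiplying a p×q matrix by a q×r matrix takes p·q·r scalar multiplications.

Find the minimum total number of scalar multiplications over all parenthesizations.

9792

Adjacent pairs: W₁W₂ = 31·29·2 = 1798; W₂W₃ = 29·2·38 = 2204; W₃W₄ = 2·38·38 = 2888; W₄W₅ = 38·38·37 = 53428.
Length 3: W₁..W₃: k=1: 0+2204+31·29·38=36366; k=2: 1798+0+31·2·38=4154 → min 4154 | W₂..W₄: k=2: 0+2888+29·2·38=5092; k=3: 2204+0+29·38·38=44080 → min 5092 | W₃..W₅: k=3: 0+53428+2·38·37=56240; k=4: 2888+0+2·38·37=5700 → min 5700.
Length 4: W₁..W₄: k=1: 0+5092+31·29·38=39254; k=2: 1798+2888+31·2·38=7042; k=3: 4154+0+31·38·38=48918 → min 7042 | W₂..W₅: k=2: 0+5700+29·2·37=7846; k=3: 2204+53428+29·38·37=96406; k=4: 5092+0+29·38·37=45866 → min 7846.
Length 5: W₁..W₅: k=1: 0+7846+31·29·37=41109; k=2: 1798+5700+31·2·37=9792; k=3: 4154+53428+31·38·37=101168; k=4: 7042+0+31·38·37=50628 → min 9792.
Optimal order: ((W₁W₂)((W₃W₄)W₅)) with cost 9792.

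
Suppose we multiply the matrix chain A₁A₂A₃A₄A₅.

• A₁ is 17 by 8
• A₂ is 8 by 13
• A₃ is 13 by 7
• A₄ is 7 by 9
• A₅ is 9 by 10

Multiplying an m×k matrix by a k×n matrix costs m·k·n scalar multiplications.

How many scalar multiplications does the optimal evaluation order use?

3278

Adjacent pairs: A₁A₂ = 17·8·13 = 1768; A₂A₃ = 8·13·7 = 728; A₃A₄ = 13·7·9 = 819; A₄A₅ = 7·9·10 = 630.
Length 3: A₁..A₃: k=1: 0+728+17·8·7=1680; k=2: 1768+0+17·13·7=3315 → min 1680 | A₂..A₄: k=2: 0+819+8·13·9=1755; k=3: 728+0+8·7·9=1232 → min 1232 | A₃..A₅: k=3: 0+630+13·7·10=1540; k=4: 819+0+13·9·10=1989 → min 1540.
Length 4: A₁..A₄: k=1: 0+1232+17·8·9=2456; k=2: 1768+819+17·13·9=4576; k=3: 1680+0+17·7·9=2751 → min 2456 | A₂..A₅: k=2: 0+1540+8·13·10=2580; k=3: 728+630+8·7·10=1918; k=4: 1232+0+8·9·10=1952 → min 1918.
Length 5: A₁..A₅: k=1: 0+1918+17·8·10=3278; k=2: 1768+1540+17·13·10=5518; k=3: 1680+630+17·7·10=3500; k=4: 2456+0+17·9·10=3986 → min 3278.
Optimal order: (A₁((A₂A₃)(A₄A₅))) with cost 3278.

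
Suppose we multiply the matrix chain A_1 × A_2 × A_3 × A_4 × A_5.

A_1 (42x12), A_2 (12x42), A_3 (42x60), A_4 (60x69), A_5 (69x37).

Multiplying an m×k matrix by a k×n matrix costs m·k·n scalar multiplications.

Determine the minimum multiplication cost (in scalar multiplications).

129204

Adjacent pairs: A_1A_2 = 42·12·42 = 21168; A_2A_3 = 12·42·60 = 30240; A_3A_4 = 42·60·69 = 173880; A_4A_5 = 60·69·37 = 153180.
Length 3: A_1..A_3: k=1: 0+30240+42·12·60=60480; k=2: 21168+0+42·42·60=127008 → min 60480 | A_2..A_4: k=2: 0+173880+12·42·69=208656; k=3: 30240+0+12·60·69=79920 → min 79920 | A_3..A_5: k=3: 0+153180+42·60·37=246420; k=4: 173880+0+42·69·37=281106 → min 246420.
Length 4: A_1..A_4: k=1: 0+79920+42·12·69=114696; k=2: 21168+173880+42·42·69=316764; k=3: 60480+0+42·60·69=234360 → min 114696 | A_2..A_5: k=2: 0+246420+12·42·37=265068; k=3: 30240+153180+12·60·37=210060; k=4: 79920+0+12·69·37=110556 → min 110556.
Length 5: A_1..A_5: k=1: 0+110556+42·12·37=129204; k=2: 21168+246420+42·42·37=332856; k=3: 60480+153180+42·60·37=306900; k=4: 114696+0+42·69·37=221922 → min 129204.
Optimal order: (A_1 × (((A_2 × A_3) × A_4) × A_5)) with cost 129204.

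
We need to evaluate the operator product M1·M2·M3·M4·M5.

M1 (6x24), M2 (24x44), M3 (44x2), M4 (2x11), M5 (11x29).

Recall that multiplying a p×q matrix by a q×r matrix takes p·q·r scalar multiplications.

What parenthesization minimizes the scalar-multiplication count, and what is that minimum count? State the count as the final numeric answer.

Adjacent pairs: M1M2 = 6·24·44 = 6336; M2M3 = 24·44·2 = 2112; M3M4 = 44·2·11 = 968; M4M5 = 2·11·29 = 638.
Length 3: M1..M3: k=1: 0+2112+6·24·2=2400; k=2: 6336+0+6·44·2=6864 → min 2400 | M2..M4: k=2: 0+968+24·44·11=12584; k=3: 2112+0+24·2·11=2640 → min 2640 | M3..M5: k=3: 0+638+44·2·29=3190; k=4: 968+0+44·11·29=15004 → min 3190.
Length 4: M1..M4: k=1: 0+2640+6·24·11=4224; k=2: 6336+968+6·44·11=10208; k=3: 2400+0+6·2·11=2532 → min 2532 | M2..M5: k=2: 0+3190+24·44·29=33814; k=3: 2112+638+24·2·29=4142; k=4: 2640+0+24·11·29=10296 → min 4142.
Length 5: M1..M5: k=1: 0+4142+6·24·29=8318; k=2: 6336+3190+6·44·29=17182; k=3: 2400+638+6·2·29=3386; k=4: 2532+0+6·11·29=4446 → min 3386.
Optimal parenthesization: ((M1·(M2·M3))·(M4·M5)) with cost 3386.

3386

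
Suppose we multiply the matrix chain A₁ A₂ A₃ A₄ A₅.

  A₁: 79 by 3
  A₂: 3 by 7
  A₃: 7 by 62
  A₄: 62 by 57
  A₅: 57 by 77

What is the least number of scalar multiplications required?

Adjacent pairs: A₁A₂ = 79·3·7 = 1659; A₂A₃ = 3·7·62 = 1302; A₃A₄ = 7·62·57 = 24738; A₄A₅ = 62·57·77 = 272118.
Length 3: A₁..A₃: k=1: 0+1302+79·3·62=15996; k=2: 1659+0+79·7·62=35945 → min 15996 | A₂..A₄: k=2: 0+24738+3·7·57=25935; k=3: 1302+0+3·62·57=11904 → min 11904 | A₃..A₅: k=3: 0+272118+7·62·77=305536; k=4: 24738+0+7·57·77=55461 → min 55461.
Length 4: A₁..A₄: k=1: 0+11904+79·3·57=25413; k=2: 1659+24738+79·7·57=57918; k=3: 15996+0+79·62·57=295182 → min 25413 | A₂..A₅: k=2: 0+55461+3·7·77=57078; k=3: 1302+272118+3·62·77=287742; k=4: 11904+0+3·57·77=25071 → min 25071.
Length 5: A₁..A₅: k=1: 0+25071+79·3·77=43320; k=2: 1659+55461+79·7·77=99701; k=3: 15996+272118+79·62·77=665260; k=4: 25413+0+79·57·77=372144 → min 43320.
Optimal order: (A₁ (((A₂ A₃) A₄) A₅)) with cost 43320.

43320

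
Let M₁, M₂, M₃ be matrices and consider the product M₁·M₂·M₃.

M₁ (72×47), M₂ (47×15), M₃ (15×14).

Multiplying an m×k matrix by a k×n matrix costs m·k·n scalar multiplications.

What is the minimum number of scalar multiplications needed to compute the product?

57246

Order (M₁·(M₂·M₃)): (M₂·M₃): 47×15 by 15×14 → 47×14, cost 47·15·14 = 9870; (M₁·(M₂·M₃)): 72×47 by 47×14 → 72×14, cost 72·47·14 = 47376; cumulative 57246. Total 57246.
Order ((M₁·M₂)·M₃): (M₁·M₂): 72×47 by 47×15 → 72×15, cost 72·47·15 = 50760; ((M₁·M₂)·M₃): 72×15 by 15×14 → 72×14, cost 72·15·14 = 15120; cumulative 65880. Total 65880.
Minimum: 57246.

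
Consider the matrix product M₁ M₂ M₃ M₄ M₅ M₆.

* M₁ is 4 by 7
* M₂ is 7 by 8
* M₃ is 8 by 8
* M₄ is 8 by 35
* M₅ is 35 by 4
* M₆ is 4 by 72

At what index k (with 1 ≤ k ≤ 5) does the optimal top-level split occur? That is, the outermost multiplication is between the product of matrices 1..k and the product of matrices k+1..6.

5

Adjacent pairs: M₁M₂ = 4·7·8 = 224; M₂M₃ = 7·8·8 = 448; M₃M₄ = 8·8·35 = 2240; M₄M₅ = 8·35·4 = 1120; M₅M₆ = 35·4·72 = 10080.
Length 3: M₁..M₃: k=1: 0+448+4·7·8=672; k=2: 224+0+4·8·8=480 → min 480 | M₂..M₄: k=2: 0+2240+7·8·35=4200; k=3: 448+0+7·8·35=2408 → min 2408 | M₃..M₅: k=3: 0+1120+8·8·4=1376; k=4: 2240+0+8·35·4=3360 → min 1376 | M₄..M₆: k=4: 0+10080+8·35·72=30240; k=5: 1120+0+8·4·72=3424 → min 3424.
Length 4: M₁..M₄: k=1: 0+2408+4·7·35=3388; k=2: 224+2240+4·8·35=3584; k=3: 480+0+4·8·35=1600 → min 1600 | M₂..M₅: k=2: 0+1376+7·8·4=1600; k=3: 448+1120+7·8·4=1792; k=4: 2408+0+7·35·4=3388 → min 1600 | M₃..M₆: k=3: 0+3424+8·8·72=8032; k=4: 2240+10080+8·35·72=32480; k=5: 1376+0+8·4·72=3680 → min 3680.
Length 5: M₁..M₅: k=1: 0+1600+4·7·4=1712; k=2: 224+1376+4·8·4=1728; k=3: 480+1120+4·8·4=1728; k=4: 1600+0+4·35·4=2160 → min 1712 | M₂..M₆: k=2: 0+3680+7·8·72=7712; k=3: 448+3424+7·8·72=7904; k=4: 2408+10080+7·35·72=30128; k=5: 1600+0+7·4·72=3616 → min 3616.
Top-level splits: k=1: (M₁..M₁)·(M₂..M₆) → 0+3616+4·7·72 = 5632; k=2: (M₁..M₂)·(M₃..M₆) → 224+3680+4·8·72 = 6208; k=3: (M₁..M₃)·(M₄..M₆) → 480+3424+4·8·72 = 6208; k=4: (M₁..M₄)·(M₅..M₆) → 1600+10080+4·35·72 = 21760; k=5: (M₁..M₅)·(M₆..M₆) → 1712+0+4·4·72 = 2864.
Best split is after M₅, i.e. k = 5.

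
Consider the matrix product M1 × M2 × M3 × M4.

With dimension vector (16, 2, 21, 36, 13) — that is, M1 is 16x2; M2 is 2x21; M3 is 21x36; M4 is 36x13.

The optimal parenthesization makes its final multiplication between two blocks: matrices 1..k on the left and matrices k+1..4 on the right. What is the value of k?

Adjacent pairs: M1M2 = 16·2·21 = 672; M2M3 = 2·21·36 = 1512; M3M4 = 21·36·13 = 9828.
Length 3: M1..M3: k=1: 0+1512+16·2·36=2664; k=2: 672+0+16·21·36=12768 → min 2664 | M2..M4: k=2: 0+9828+2·21·13=10374; k=3: 1512+0+2·36·13=2448 → min 2448.
Top-level splits: k=1: (M1..M1)·(M2..M4) → 0+2448+16·2·13 = 2864; k=2: (M1..M2)·(M3..M4) → 672+9828+16·21·13 = 14868; k=3: (M1..M3)·(M4..M4) → 2664+0+16·36·13 = 10152.
Best split is after M1, i.e. k = 1.

1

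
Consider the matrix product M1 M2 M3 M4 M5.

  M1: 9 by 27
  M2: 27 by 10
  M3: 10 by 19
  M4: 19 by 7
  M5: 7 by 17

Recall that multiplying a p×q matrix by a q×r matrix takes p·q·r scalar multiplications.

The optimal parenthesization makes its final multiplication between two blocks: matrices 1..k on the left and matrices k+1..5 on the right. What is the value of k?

4

Adjacent pairs: M1M2 = 9·27·10 = 2430; M2M3 = 27·10·19 = 5130; M3M4 = 10·19·7 = 1330; M4M5 = 19·7·17 = 2261.
Length 3: M1..M3: k=1: 0+5130+9·27·19=9747; k=2: 2430+0+9·10·19=4140 → min 4140 | M2..M4: k=2: 0+1330+27·10·7=3220; k=3: 5130+0+27·19·7=8721 → min 3220 | M3..M5: k=3: 0+2261+10·19·17=5491; k=4: 1330+0+10·7·17=2520 → min 2520.
Length 4: M1..M4: k=1: 0+3220+9·27·7=4921; k=2: 2430+1330+9·10·7=4390; k=3: 4140+0+9·19·7=5337 → min 4390 | M2..M5: k=2: 0+2520+27·10·17=7110; k=3: 5130+2261+27·19·17=16112; k=4: 3220+0+27·7·17=6433 → min 6433.
Top-level splits: k=1: (M1..M1)·(M2..M5) → 0+6433+9·27·17 = 10564; k=2: (M1..M2)·(M3..M5) → 2430+2520+9·10·17 = 6480; k=3: (M1..M3)·(M4..M5) → 4140+2261+9·19·17 = 9308; k=4: (M1..M4)·(M5..M5) → 4390+0+9·7·17 = 5461.
Best split is after M4, i.e. k = 4.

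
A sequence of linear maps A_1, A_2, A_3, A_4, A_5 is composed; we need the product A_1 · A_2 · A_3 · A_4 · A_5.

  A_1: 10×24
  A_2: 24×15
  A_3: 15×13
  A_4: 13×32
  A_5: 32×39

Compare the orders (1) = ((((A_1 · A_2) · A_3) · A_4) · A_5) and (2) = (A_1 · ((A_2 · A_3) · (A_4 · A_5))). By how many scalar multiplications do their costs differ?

Order (1) = ((((A_1 · A_2) · A_3) · A_4) · A_5): (A_1 · A_2): 10×24 by 24×15 → 10×15, cost 10·24·15 = 3600; ((A_1 · A_2) · A_3): 10×15 by 15×13 → 10×13, cost 10·15·13 = 1950; cumulative 5550; (((A_1 · A_2) · A_3) · A_4): 10×13 by 13×32 → 10×32, cost 10·13·32 = 4160; cumulative 9710; ((((A_1 · A_2) · A_3) · A_4) · A_5): 10×32 by 32×39 → 10×39, cost 10·32·39 = 12480; cumulative 22190. Total 22190.
Order (2) = (A_1 · ((A_2 · A_3) · (A_4 · A_5))): (A_2 · A_3): 24×15 by 15×13 → 24×13, cost 24·15·13 = 4680; (A_4 · A_5): 13×32 by 32×39 → 13×39, cost 13·32·39 = 16224; ((A_2 · A_3) · (A_4 · A_5)): 24×13 by 13×39 → 24×39, cost 24·13·39 = 12168; cumulative 33072; (A_1 · ((A_2 · A_3) · (A_4 · A_5))): 10×24 by 24×39 → 10×39, cost 10·24·39 = 9360; cumulative 42432. Total 42432.
Difference: |22190 − 42432| = 20242.

20242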